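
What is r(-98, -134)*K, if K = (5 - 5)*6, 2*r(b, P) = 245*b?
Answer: 0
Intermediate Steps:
r(b, P) = 245*b/2 (r(b, P) = (245*b)/2 = 245*b/2)
K = 0 (K = 0*6 = 0)
r(-98, -134)*K = ((245/2)*(-98))*0 = -12005*0 = 0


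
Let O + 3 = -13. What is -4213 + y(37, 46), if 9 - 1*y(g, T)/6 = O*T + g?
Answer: 35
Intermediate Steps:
O = -16 (O = -3 - 13 = -16)
y(g, T) = 54 - 6*g + 96*T (y(g, T) = 54 - 6*(-16*T + g) = 54 - 6*(g - 16*T) = 54 + (-6*g + 96*T) = 54 - 6*g + 96*T)
-4213 + y(37, 46) = -4213 + (54 - 6*37 + 96*46) = -4213 + (54 - 222 + 4416) = -4213 + 4248 = 35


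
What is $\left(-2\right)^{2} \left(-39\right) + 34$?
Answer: $-122$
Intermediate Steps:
$\left(-2\right)^{2} \left(-39\right) + 34 = 4 \left(-39\right) + 34 = -156 + 34 = -122$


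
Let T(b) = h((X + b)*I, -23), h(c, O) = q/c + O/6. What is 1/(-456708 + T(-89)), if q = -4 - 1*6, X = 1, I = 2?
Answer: -264/120571909 ≈ -2.1896e-6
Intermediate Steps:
q = -10 (q = -4 - 6 = -10)
h(c, O) = -10/c + O/6
T(b) = -23/6 - 10/(2 + 2*b) (T(b) = -10*1/(2*(1 + b)) + (1/6)*(-23) = -10/(2 + 2*b) - 23/6 = -23/6 - 10/(2 + 2*b))
1/(-456708 + T(-89)) = 1/(-456708 + (-53 - 23*(-89))/(6*(1 - 89))) = 1/(-456708 + (1/6)*(-53 + 2047)/(-88)) = 1/(-456708 + (1/6)*(-1/88)*1994) = 1/(-456708 - 997/264) = 1/(-120571909/264) = -264/120571909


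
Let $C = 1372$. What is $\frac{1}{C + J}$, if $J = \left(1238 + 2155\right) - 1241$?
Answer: $\frac{1}{3524} \approx 0.00028377$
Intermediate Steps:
$J = 2152$ ($J = 3393 - 1241 = 2152$)
$\frac{1}{C + J} = \frac{1}{1372 + 2152} = \frac{1}{3524}$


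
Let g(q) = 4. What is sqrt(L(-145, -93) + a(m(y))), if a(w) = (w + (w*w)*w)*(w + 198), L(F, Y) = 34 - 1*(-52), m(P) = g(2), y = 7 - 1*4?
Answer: sqrt(13822) ≈ 117.57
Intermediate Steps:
y = 3 (y = 7 - 4 = 3)
m(P) = 4
L(F, Y) = 86 (L(F, Y) = 34 + 52 = 86)
a(w) = (198 + w)*(w + w**3) (a(w) = (w + w**2*w)*(198 + w) = (w + w**3)*(198 + w) = (198 + w)*(w + w**3))
sqrt(L(-145, -93) + a(m(y))) = sqrt(86 + 4*(198 + 4 + 4**3 + 198*4**2)) = sqrt(86 + 4*(198 + 4 + 64 + 198*16)) = sqrt(86 + 4*(198 + 4 + 64 + 3168)) = sqrt(86 + 4*3434) = sqrt(86 + 13736) = sqrt(13822)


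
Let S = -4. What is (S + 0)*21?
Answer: -84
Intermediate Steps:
(S + 0)*21 = (-4 + 0)*21 = -4*21 = -84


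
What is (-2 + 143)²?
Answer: 19881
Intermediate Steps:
(-2 + 143)² = 141² = 19881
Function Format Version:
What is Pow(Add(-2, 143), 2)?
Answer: 19881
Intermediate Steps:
Pow(Add(-2, 143), 2) = Pow(141, 2) = 19881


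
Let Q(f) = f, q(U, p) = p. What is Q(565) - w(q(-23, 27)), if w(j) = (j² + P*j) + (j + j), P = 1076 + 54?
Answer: -30728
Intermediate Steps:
P = 1130
w(j) = j² + 1132*j (w(j) = (j² + 1130*j) + (j + j) = (j² + 1130*j) + 2*j = j² + 1132*j)
Q(565) - w(q(-23, 27)) = 565 - 27*(1132 + 27) = 565 - 27*1159 = 565 - 1*31293 = 565 - 31293 = -30728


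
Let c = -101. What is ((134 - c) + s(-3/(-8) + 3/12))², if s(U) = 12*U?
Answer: 235225/4 ≈ 58806.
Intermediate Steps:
((134 - c) + s(-3/(-8) + 3/12))² = ((134 - 1*(-101)) + 12*(-3/(-8) + 3/12))² = ((134 + 101) + 12*(-3*(-⅛) + 3*(1/12)))² = (235 + 12*(3/8 + ¼))² = (235 + 12*(5/8))² = (235 + 15/2)² = (485/2)² = 235225/4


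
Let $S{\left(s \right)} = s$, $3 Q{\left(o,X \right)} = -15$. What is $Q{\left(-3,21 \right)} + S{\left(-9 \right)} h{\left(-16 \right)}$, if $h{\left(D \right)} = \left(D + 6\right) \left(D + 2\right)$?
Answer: $-1265$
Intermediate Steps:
$Q{\left(o,X \right)} = -5$ ($Q{\left(o,X \right)} = \frac{1}{3} \left(-15\right) = -5$)
$h{\left(D \right)} = \left(2 + D\right) \left(6 + D\right)$ ($h{\left(D \right)} = \left(6 + D\right) \left(2 + D\right) = \left(2 + D\right) \left(6 + D\right)$)
$Q{\left(-3,21 \right)} + S{\left(-9 \right)} h{\left(-16 \right)} = -5 - 9 \left(12 + \left(-16\right)^{2} + 8 \left(-16\right)\right) = -5 - 9 \left(12 + 256 - 128\right) = -5 - 1260 = -1265$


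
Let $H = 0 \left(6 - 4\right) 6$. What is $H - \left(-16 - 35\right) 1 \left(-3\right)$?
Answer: $-153$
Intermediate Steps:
$H = 0$ ($H = 0 \left(6 - 4\right) 6 = 0 \cdot 2 \cdot 6 = 0 \cdot 6 = 0$)
$H - \left(-16 - 35\right) 1 \left(-3\right) = 0 - \left(-16 - 35\right) 1 \left(-3\right) = 0 - \left(-51\right) \left(-3\right) = 0 - 153 = -153$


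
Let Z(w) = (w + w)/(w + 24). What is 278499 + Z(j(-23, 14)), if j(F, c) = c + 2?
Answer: 1392499/5 ≈ 2.7850e+5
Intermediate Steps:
j(F, c) = 2 + c
Z(w) = 2*w/(24 + w) (Z(w) = (2*w)/(24 + w) = 2*w/(24 + w))
278499 + Z(j(-23, 14)) = 278499 + 2*(2 + 14)/(24 + (2 + 14)) = 278499 + 2*16/(24 + 16) = 278499 + 2*16/40 = 278499 + 2*16*(1/40) = 278499 + ⅘ = 1392499/5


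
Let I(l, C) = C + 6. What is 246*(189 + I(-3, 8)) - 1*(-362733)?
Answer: 412671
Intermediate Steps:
I(l, C) = 6 + C
246*(189 + I(-3, 8)) - 1*(-362733) = 246*(189 + (6 + 8)) - 1*(-362733) = 246*(189 + 14) + 362733 = 246*203 + 362733 = 49938 + 362733 = 412671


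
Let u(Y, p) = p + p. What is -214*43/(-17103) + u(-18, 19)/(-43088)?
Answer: 197922931/368467032 ≈ 0.53715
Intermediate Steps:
u(Y, p) = 2*p
-214*43/(-17103) + u(-18, 19)/(-43088) = -214*43/(-17103) + (2*19)/(-43088) = -9202*(-1/17103) + 38*(-1/43088) = 9202/17103 - 19/21544 = 197922931/368467032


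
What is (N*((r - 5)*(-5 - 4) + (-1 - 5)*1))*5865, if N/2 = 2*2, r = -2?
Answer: 2674440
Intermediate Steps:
N = 8 (N = 2*(2*2) = 2*4 = 8)
(N*((r - 5)*(-5 - 4) + (-1 - 5)*1))*5865 = (8*((-2 - 5)*(-5 - 4) + (-1 - 5)*1))*5865 = (8*(-7*(-9) - 6*1))*5865 = (8*(63 - 6))*5865 = (8*57)*5865 = 456*5865 = 2674440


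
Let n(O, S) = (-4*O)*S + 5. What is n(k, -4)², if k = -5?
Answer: 5625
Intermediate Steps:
n(O, S) = 5 - 4*O*S (n(O, S) = -4*O*S + 5 = 5 - 4*O*S)
n(k, -4)² = (5 - 4*(-5)*(-4))² = (5 - 80)² = (-75)² = 5625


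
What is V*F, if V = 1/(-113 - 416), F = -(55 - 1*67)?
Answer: -12/529 ≈ -0.022684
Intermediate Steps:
F = 12 (F = -(55 - 67) = -1*(-12) = 12)
V = -1/529 (V = 1/(-529) = -1/529 ≈ -0.0018904)
V*F = -1/529*12 = -12/529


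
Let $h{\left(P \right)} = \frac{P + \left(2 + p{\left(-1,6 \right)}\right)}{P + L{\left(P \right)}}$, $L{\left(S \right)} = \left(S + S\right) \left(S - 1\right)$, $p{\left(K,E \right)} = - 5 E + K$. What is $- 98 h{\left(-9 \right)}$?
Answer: $\frac{196}{9} \approx 21.778$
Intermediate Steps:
$p{\left(K,E \right)} = K - 5 E$
$L{\left(S \right)} = 2 S \left(-1 + S\right)$
$h{\left(P \right)} = \frac{-29 + P}{P + 2 P \left(-1 + P\right)}$ ($h{\left(P \right)} = \frac{P + \left(2 - 31\right)}{P + 2 P \left(-1 + P\right)} = \frac{P - 29}{P + 2 P \left(-1 + P\right)} = \frac{-29 + P}{P + 2 P \left(-1 + P\right)}$)
$- 98 h{\left(-9 \right)} = - 98 \frac{-29 - 9}{\left(-9\right) \left(-1 + 2 \left(-9\right)\right)} = - 98 \left(\left(- \frac{1}{9}\right) \frac{1}{-1 - 18} \left(-38\right)\right) = - 98 \left(\left(- \frac{1}{9}\right) \frac{1}{-19} \left(-38\right)\right) = - 98 \left(\left(- \frac{1}{9}\right) \left(- \frac{1}{19}\right) \left(-38\right)\right) = \left(-98\right) \left(- \frac{2}{9}\right) = \frac{196}{9}$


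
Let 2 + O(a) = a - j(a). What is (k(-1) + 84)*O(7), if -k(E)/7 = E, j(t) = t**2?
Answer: -4004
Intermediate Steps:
k(E) = -7*E
O(a) = -2 + a - a**2 (O(a) = -2 + (a - a**2) = -2 + a - a**2)
(k(-1) + 84)*O(7) = (-7*(-1) + 84)*(-2 + 7 - 1*7**2) = (7 + 84)*(-2 + 7 - 1*49) = 91*(-2 + 7 - 49) = 91*(-44) = -4004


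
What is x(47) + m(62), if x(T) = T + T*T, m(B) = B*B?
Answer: 6100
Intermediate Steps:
m(B) = B²
x(T) = T + T²
x(47) + m(62) = 47*(1 + 47) + 62² = 47*48 + 3844 = 2256 + 3844 = 6100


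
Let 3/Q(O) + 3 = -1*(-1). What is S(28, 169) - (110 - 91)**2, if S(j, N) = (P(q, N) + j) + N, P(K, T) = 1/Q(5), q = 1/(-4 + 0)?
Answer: -494/3 ≈ -164.67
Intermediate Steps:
q = -1/4 (q = 1/(-4) = -1/4 ≈ -0.25000)
Q(O) = -3/2 (Q(O) = 3/(-3 - 1*(-1)) = 3/(-3 + 1) = 3/(-2) = 3*(-1/2) = -3/2)
P(K, T) = -2/3 (P(K, T) = 1/(-3/2) = 1*(-2/3) = -2/3)
S(j, N) = -2/3 + N + j (S(j, N) = (-2/3 + j) + N = -2/3 + N + j)
S(28, 169) - (110 - 91)**2 = (-2/3 + 169 + 28) - (110 - 91)**2 = 589/3 - 1*19**2 = 589/3 - 1*361 = 589/3 - 361 = -494/3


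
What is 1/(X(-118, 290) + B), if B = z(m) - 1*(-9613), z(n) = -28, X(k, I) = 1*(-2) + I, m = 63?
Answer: 1/9873 ≈ 0.00010129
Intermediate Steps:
X(k, I) = -2 + I
B = 9585 (B = -28 - 1*(-9613) = -28 + 9613 = 9585)
1/(X(-118, 290) + B) = 1/((-2 + 290) + 9585) = 1/(288 + 9585) = 1/9873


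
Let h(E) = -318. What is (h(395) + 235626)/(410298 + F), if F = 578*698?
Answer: 117654/406871 ≈ 0.28917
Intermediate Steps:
F = 403444
(h(395) + 235626)/(410298 + F) = (-318 + 235626)/(410298 + 403444) = 235308/813742 = 235308*(1/813742) = 117654/406871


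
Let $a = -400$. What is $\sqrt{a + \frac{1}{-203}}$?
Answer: $\frac{i \sqrt{16483803}}{203} \approx 20.0 i$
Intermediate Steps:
$\sqrt{a + \frac{1}{-203}} = \sqrt{-400 + \frac{1}{-203}} = \sqrt{-400 - \frac{1}{203}} = \sqrt{- \frac{81201}{203}} = \frac{i \sqrt{16483803}}{203}$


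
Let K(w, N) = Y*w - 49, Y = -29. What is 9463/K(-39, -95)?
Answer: 9463/1082 ≈ 8.7458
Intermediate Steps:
K(w, N) = -49 - 29*w (K(w, N) = -29*w - 49 = -49 - 29*w)
9463/K(-39, -95) = 9463/(-49 - 29*(-39)) = 9463/(-49 + 1131) = 9463/1082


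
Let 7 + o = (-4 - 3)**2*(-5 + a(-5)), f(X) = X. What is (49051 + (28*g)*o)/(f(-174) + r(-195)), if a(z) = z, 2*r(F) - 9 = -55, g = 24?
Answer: 284933/197 ≈ 1446.4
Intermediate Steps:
r(F) = -23 (r(F) = 9/2 + (1/2)*(-55) = 9/2 - 55/2 = -23)
o = -497 (o = -7 + (-4 - 3)**2*(-5 - 5) = -7 + (-7)**2*(-10) = -7 + 49*(-10) = -7 - 490 = -497)
(49051 + (28*g)*o)/(f(-174) + r(-195)) = (49051 + (28*24)*(-497))/(-174 - 23) = (49051 + 672*(-497))/(-197) = (49051 - 333984)*(-1/197) = -284933*(-1/197) = 284933/197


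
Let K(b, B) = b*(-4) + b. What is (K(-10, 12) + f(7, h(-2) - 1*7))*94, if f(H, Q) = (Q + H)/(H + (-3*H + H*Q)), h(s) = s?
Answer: 217328/77 ≈ 2822.4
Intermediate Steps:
K(b, B) = -3*b (K(b, B) = -4*b + b = -3*b)
f(H, Q) = (H + Q)/(-2*H + H*Q)
(K(-10, 12) + f(7, h(-2) - 1*7))*94 = (-3*(-10) + (7 + (-2 - 1*7))/(7*(-2 + (-2 - 1*7))))*94 = (30 + (7 + (-2 - 7))/(7*(-2 + (-2 - 7))))*94 = (30 + (7 - 9)/(7*(-2 - 9)))*94 = (30 + (⅐)*(-2)/(-11))*94 = (30 + (⅐)*(-1/11)*(-2))*94 = (30 + 2/77)*94 = (2312/77)*94 = 217328/77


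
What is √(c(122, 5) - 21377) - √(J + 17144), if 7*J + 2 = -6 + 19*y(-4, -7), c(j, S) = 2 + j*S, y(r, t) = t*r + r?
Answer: -6*√478 + I*√20765 ≈ -131.18 + 144.1*I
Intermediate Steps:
y(r, t) = r + r*t (y(r, t) = r*t + r = r + r*t)
c(j, S) = 2 + S*j
J = 64 (J = -2/7 + (-6 + 19*(-4*(1 - 7)))/7 = -2/7 + (-6 + 19*(-4*(-6)))/7 = -2/7 + (-6 + 19*24)/7 = -2/7 + (-6 + 456)/7 = -2/7 + (⅐)*450 = -2/7 + 450/7 = 64)
√(c(122, 5) - 21377) - √(J + 17144) = √((2 + 5*122) - 21377) - √(64 + 17144) = √((2 + 610) - 21377) - √17208 = √(612 - 21377) - 6*√478 = √(-20765) - 6*√478 = I*√20765 - 6*√478 = -6*√478 + I*√20765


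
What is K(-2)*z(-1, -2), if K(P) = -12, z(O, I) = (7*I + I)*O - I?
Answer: -216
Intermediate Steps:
z(O, I) = -I + 8*I*O (z(O, I) = (8*I)*O - I = 8*I*O - I = -I + 8*I*O)
K(-2)*z(-1, -2) = -(-24)*(-1 + 8*(-1)) = -(-24)*(-1 - 8) = -(-24)*(-9) = -12*18 = -216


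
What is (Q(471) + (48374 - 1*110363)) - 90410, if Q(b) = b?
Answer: -151928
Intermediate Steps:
(Q(471) + (48374 - 1*110363)) - 90410 = (471 + (48374 - 1*110363)) - 90410 = (471 + (48374 - 110363)) - 90410 = (471 - 61989) - 90410 = -61518 - 90410 = -151928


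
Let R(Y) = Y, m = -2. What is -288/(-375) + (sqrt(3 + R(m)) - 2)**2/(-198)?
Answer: 18883/24750 ≈ 0.76295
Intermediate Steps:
-288/(-375) + (sqrt(3 + R(m)) - 2)**2/(-198) = -288/(-375) + (sqrt(3 - 2) - 2)**2/(-198) = -288*(-1/375) + (sqrt(1) - 2)**2*(-1/198) = 96/125 + (1 - 2)**2*(-1/198) = 96/125 + (-1)**2*(-1/198) = 96/125 + 1*(-1/198) = 96/125 - 1/198 = 18883/24750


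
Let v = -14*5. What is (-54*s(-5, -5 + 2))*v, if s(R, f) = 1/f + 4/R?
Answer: -4284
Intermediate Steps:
s(R, f) = 1/f + 4/R
v = -70
(-54*s(-5, -5 + 2))*v = -54*(1/(-5 + 2) + 4/(-5))*(-70) = -54*(1/(-3) + 4*(-1/5))*(-70) = -54*(-1/3 - 4/5)*(-70) = -54*(-17/15)*(-70) = (306/5)*(-70) = -4284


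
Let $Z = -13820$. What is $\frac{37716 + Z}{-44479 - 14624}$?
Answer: $- \frac{23896}{59103} \approx -0.40431$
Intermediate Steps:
$\frac{37716 + Z}{-44479 - 14624} = \frac{37716 - 13820}{-44479 - 14624} = \frac{23896}{-59103} = 23896 \left(- \frac{1}{59103}\right) = - \frac{23896}{59103}$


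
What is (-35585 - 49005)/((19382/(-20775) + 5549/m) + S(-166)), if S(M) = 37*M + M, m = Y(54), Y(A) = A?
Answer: 31632430500/2320798651 ≈ 13.630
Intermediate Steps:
m = 54
S(M) = 38*M
(-35585 - 49005)/((19382/(-20775) + 5549/m) + S(-166)) = (-35585 - 49005)/((19382/(-20775) + 5549/54) + 38*(-166)) = -84590/((19382*(-1/20775) + 5549*(1/54)) - 6308) = -84590/((-19382/20775 + 5549/54) - 6308) = -84590/(38077949/373950 - 6308) = -84590/(-2320798651/373950) = -84590*(-373950/2320798651) = 31632430500/2320798651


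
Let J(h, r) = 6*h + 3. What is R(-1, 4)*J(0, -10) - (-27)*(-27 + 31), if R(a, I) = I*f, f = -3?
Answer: 72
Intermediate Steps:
R(a, I) = -3*I (R(a, I) = I*(-3) = -3*I)
J(h, r) = 3 + 6*h
R(-1, 4)*J(0, -10) - (-27)*(-27 + 31) = (-3*4)*(3 + 6*0) - (-27)*(-27 + 31) = -12*(3 + 0) - (-27)*4 = -12*3 - 1*(-108) = -36 + 108 = 72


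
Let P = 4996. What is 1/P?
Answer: 1/4996 ≈ 0.00020016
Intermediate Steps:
1/P = 1/4996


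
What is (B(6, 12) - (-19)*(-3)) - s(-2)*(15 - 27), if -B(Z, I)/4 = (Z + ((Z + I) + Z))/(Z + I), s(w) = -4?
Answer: -335/3 ≈ -111.67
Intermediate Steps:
B(Z, I) = -4*(I + 3*Z)/(I + Z) (B(Z, I) = -4*(Z + ((Z + I) + Z))/(Z + I) = -4*(Z + ((I + Z) + Z))/(I + Z) = -4*(Z + (I + 2*Z))/(I + Z) = -4*(I + 3*Z)/(I + Z))
(B(6, 12) - (-19)*(-3)) - s(-2)*(15 - 27) = (4*(-1*12 - 3*6)/(12 + 6) - (-19)*(-3)) - (-4)*(15 - 27) = (4*(-12 - 18)/18 - 1*57) - (-4)*(-12) = (4*(1/18)*(-30) - 57) - 1*48 = (-20/3 - 57) - 48 = -191/3 - 48 = -335/3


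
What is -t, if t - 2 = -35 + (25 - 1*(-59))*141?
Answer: -11811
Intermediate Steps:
t = 11811 (t = 2 + (-35 + (25 - 1*(-59))*141) = 2 + (-35 + (25 + 59)*141) = 2 + (-35 + 84*141) = 2 + (-35 + 11844) = 2 + 11809 = 11811)
-t = -1*11811 = -11811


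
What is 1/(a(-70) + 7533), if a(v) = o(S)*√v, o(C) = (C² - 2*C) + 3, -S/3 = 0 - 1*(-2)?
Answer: 837/6325351 - 17*I*√70/18976053 ≈ 0.00013232 - 7.4953e-6*I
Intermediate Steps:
S = -6 (S = -3*(0 - 1*(-2)) = -3*(0 + 2) = -3*2 = -6)
o(C) = 3 + C² - 2*C
a(v) = 51*√v (a(v) = (3 + (-6)² - 2*(-6))*√v = (3 + 36 + 12)*√v = 51*√v)
1/(a(-70) + 7533) = 1/(51*√(-70) + 7533) = 1/(51*(I*√70) + 7533) = 1/(51*I*√70 + 7533) = 1/(7533 + 51*I*√70)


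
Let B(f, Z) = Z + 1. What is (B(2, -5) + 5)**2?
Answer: 1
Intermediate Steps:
B(f, Z) = 1 + Z
(B(2, -5) + 5)**2 = ((1 - 5) + 5)**2 = (-4 + 5)**2 = 1**2 = 1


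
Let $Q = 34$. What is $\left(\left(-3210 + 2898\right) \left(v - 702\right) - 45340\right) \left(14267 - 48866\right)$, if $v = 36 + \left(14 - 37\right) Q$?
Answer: $-14062279164$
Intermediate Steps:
$v = -746$ ($v = 36 + \left(14 - 37\right) 34 = 36 - 782 = -746$)
$\left(\left(-3210 + 2898\right) \left(v - 702\right) - 45340\right) \left(14267 - 48866\right) = \left(\left(-3210 + 2898\right) \left(-746 - 702\right) - 45340\right) \left(14267 - 48866\right) = \left(\left(-312\right) \left(-1448\right) - 45340\right) \left(-34599\right) = \left(451776 - 45340\right) \left(-34599\right) = 406436 \left(-34599\right) = -14062279164$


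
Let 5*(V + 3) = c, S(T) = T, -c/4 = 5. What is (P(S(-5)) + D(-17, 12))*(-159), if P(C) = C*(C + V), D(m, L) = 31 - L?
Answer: -12561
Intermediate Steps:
c = -20 (c = -4*5 = -20)
V = -7 (V = -3 + (1/5)*(-20) = -3 - 4 = -7)
P(C) = C*(-7 + C) (P(C) = C*(C - 7) = C*(-7 + C))
(P(S(-5)) + D(-17, 12))*(-159) = (-5*(-7 - 5) + (31 - 1*12))*(-159) = (-5*(-12) + (31 - 12))*(-159) = (60 + 19)*(-159) = 79*(-159) = -12561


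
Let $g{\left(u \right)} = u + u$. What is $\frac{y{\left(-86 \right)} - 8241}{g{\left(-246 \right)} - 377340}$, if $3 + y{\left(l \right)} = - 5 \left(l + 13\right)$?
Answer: $\frac{7879}{377832} \approx 0.020853$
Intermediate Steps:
$y{\left(l \right)} = -68 - 5 l$ ($y{\left(l \right)} = -3 - 5 \left(l + 13\right) = -3 - 5 \left(13 + l\right) = -3 - \left(65 + 5 l\right) = -68 - 5 l$)
$g{\left(u \right)} = 2 u$
$\frac{y{\left(-86 \right)} - 8241}{g{\left(-246 \right)} - 377340} = \frac{\left(-68 - -430\right) - 8241}{2 \left(-246\right) - 377340} = \frac{\left(-68 + 430\right) - 8241}{-492 - 377340} = \frac{362 - 8241}{-377832} = \left(-7879\right) \left(- \frac{1}{377832}\right) = \frac{7879}{377832}$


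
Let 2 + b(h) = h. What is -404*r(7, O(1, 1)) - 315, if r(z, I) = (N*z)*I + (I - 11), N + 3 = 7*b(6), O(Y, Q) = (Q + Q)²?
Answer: -280287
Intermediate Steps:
b(h) = -2 + h
O(Y, Q) = 4*Q² (O(Y, Q) = (2*Q)² = 4*Q²)
N = 25 (N = -3 + 7*(-2 + 6) = -3 + 7*4 = -3 + 28 = 25)
r(z, I) = -11 + I + 25*I*z (r(z, I) = (25*z)*I + (I - 11) = 25*I*z + (-11 + I) = -11 + I + 25*I*z)
-404*r(7, O(1, 1)) - 315 = -404*(-11 + 4*1² + 25*(4*1²)*7) - 315 = -404*(-11 + 4*1 + 25*(4*1)*7) - 315 = -404*(-11 + 4 + 25*4*7) - 315 = -404*(-11 + 4 + 700) - 315 = -404*693 - 315 = -279972 - 315 = -280287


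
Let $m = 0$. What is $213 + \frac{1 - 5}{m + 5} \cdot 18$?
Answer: $\frac{993}{5} \approx 198.6$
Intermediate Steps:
$213 + \frac{1 - 5}{m + 5} \cdot 18 = 213 + \frac{1 - 5}{0 + 5} \cdot 18 = 213 + - \frac{4}{5} \cdot 18 = 213 + \left(-4\right) \frac{1}{5} \cdot 18 = 213 - \frac{72}{5} = \frac{993}{5}$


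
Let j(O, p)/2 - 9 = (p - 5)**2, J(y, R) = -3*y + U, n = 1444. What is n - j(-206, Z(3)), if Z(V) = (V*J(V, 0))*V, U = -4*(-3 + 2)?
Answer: -3574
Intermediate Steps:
U = 4 (U = -4*(-1) = 4)
J(y, R) = 4 - 3*y (J(y, R) = -3*y + 4 = 4 - 3*y)
Z(V) = V**2*(4 - 3*V) (Z(V) = (V*(4 - 3*V))*V = V**2*(4 - 3*V))
j(O, p) = 18 + 2*(-5 + p)**2 (j(O, p) = 18 + 2*(p - 5)**2 = 18 + 2*(-5 + p)**2)
n - j(-206, Z(3)) = 1444 - (18 + 2*(-5 + 3**2*(4 - 3*3))**2) = 1444 - (18 + 2*(-5 + 9*(4 - 9))**2) = 1444 - (18 + 2*(-5 + 9*(-5))**2) = 1444 - (18 + 2*(-5 - 45)**2) = 1444 - (18 + 2*(-50)**2) = 1444 - (18 + 2*2500) = 1444 - (18 + 5000) = 1444 - 1*5018 = 1444 - 5018 = -3574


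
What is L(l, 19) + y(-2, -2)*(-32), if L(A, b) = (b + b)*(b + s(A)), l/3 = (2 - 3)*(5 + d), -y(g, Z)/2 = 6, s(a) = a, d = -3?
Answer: 878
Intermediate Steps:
y(g, Z) = -12 (y(g, Z) = -2*6 = -12)
l = -6 (l = 3*((2 - 3)*(5 - 3)) = 3*(-1*2) = 3*(-2) = -6)
L(A, b) = 2*b*(A + b) (L(A, b) = (b + b)*(b + A) = (2*b)*(A + b) = 2*b*(A + b))
L(l, 19) + y(-2, -2)*(-32) = 2*19*(-6 + 19) - 12*(-32) = 2*19*13 + 384 = 494 + 384 = 878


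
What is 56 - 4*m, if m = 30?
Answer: -64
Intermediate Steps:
56 - 4*m = 56 - 4*30 = 56 - 120 = -64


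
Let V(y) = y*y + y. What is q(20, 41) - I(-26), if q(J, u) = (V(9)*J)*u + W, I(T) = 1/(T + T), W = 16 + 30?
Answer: 3839993/52 ≈ 73846.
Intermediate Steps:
V(y) = y + y² (V(y) = y² + y = y + y²)
W = 46
I(T) = 1/(2*T)
q(J, u) = 46 + 90*J*u (q(J, u) = ((9*(1 + 9))*J)*u + 46 = ((9*10)*J)*u + 46 = (90*J)*u + 46 = 90*J*u + 46 = 46 + 90*J*u)
q(20, 41) - I(-26) = (46 + 90*20*41) - 1/(2*(-26)) = (46 + 73800) - (-1)/(2*26) = 73846 - 1*(-1/52) = 73846 + 1/52 = 3839993/52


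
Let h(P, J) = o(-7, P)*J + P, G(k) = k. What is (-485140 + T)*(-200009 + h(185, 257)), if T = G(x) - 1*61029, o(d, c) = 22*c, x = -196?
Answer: -462315486590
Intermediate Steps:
T = -61225 (T = -196 - 1*61029 = -196 - 61029 = -61225)
h(P, J) = P + 22*J*P (h(P, J) = (22*P)*J + P = 22*J*P + P = P + 22*J*P)
(-485140 + T)*(-200009 + h(185, 257)) = (-485140 - 61225)*(-200009 + 185*(1 + 22*257)) = -546365*(-200009 + 185*(1 + 5654)) = -546365*(-200009 + 185*5655) = -546365*(-200009 + 1046175) = -546365*846166 = -462315486590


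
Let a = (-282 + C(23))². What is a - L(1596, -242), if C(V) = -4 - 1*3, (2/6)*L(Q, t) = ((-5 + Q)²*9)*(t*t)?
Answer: -4002532309547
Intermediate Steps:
L(Q, t) = 27*t²*(-5 + Q)² (L(Q, t) = 3*(((-5 + Q)²*9)*(t*t)) = 3*((9*(-5 + Q)²)*t²) = 3*(9*t²*(-5 + Q)²) = 27*t²*(-5 + Q)²)
C(V) = -7 (C(V) = -4 - 3 = -7)
a = 83521 (a = (-282 - 7)² = (-289)² = 83521)
a - L(1596, -242) = 83521 - 27*(-242)²*(-5 + 1596)² = 83521 - 27*58564*1591² = 83521 - 27*58564*2531281 = 83521 - 1*4002532393068 = 83521 - 4002532393068 = -4002532309547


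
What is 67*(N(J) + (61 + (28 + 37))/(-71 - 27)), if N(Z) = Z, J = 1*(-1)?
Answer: -1072/7 ≈ -153.14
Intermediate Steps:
J = -1
67*(N(J) + (61 + (28 + 37))/(-71 - 27)) = 67*(-1 + (61 + (28 + 37))/(-71 - 27)) = 67*(-1 + (61 + 65)/(-98)) = 67*(-1 + 126*(-1/98)) = 67*(-1 - 9/7) = 67*(-16/7) = -1072/7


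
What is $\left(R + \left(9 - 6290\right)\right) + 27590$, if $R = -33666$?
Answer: $-12357$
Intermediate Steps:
$\left(R + \left(9 - 6290\right)\right) + 27590 = \left(-33666 + \left(9 - 6290\right)\right) + 27590 = \left(-33666 - 6281\right) + 27590 = -39947 + 27590 = -12357$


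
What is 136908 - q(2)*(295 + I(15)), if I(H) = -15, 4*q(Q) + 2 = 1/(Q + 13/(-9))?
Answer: 136922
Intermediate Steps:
q(Q) = -1/2 + 1/(4*(-13/9 + Q)) (q(Q) = -1/2 + 1/(4*(Q + 13/(-9))) = -1/2 + 1/(4*(Q + 13*(-1/9))) = -1/2 + 1/(4*(Q - 13/9)) = -1/2 + 1/(4*(-13/9 + Q)))
136908 - q(2)*(295 + I(15)) = 136908 - (35 - 18*2)/(4*(-13 + 9*2))*(295 - 15) = 136908 - (35 - 36)/(4*(-13 + 18))*280 = 136908 - (1/4)*(-1)/5*280 = 136908 - (1/4)*(1/5)*(-1)*280 = 136908 - (-1)*280/20 = 136908 - 1*(-14) = 136908 + 14 = 136922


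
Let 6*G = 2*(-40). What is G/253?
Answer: -40/759 ≈ -0.052701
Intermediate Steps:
G = -40/3 (G = (2*(-40))/6 = (⅙)*(-80) = -40/3 ≈ -13.333)
G/253 = -40/3/253 = -40/3*1/253 = -40/759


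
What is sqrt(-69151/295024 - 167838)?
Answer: I*sqrt(913031189622457)/73756 ≈ 409.68*I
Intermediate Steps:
sqrt(-69151/295024 - 167838) = sqrt(-49516307263/295024) = I*sqrt(913031189622457)/73756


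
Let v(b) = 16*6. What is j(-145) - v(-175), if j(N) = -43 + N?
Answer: -284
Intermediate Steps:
v(b) = 96
j(-145) - v(-175) = (-43 - 145) - 1*96 = -188 - 96 = -284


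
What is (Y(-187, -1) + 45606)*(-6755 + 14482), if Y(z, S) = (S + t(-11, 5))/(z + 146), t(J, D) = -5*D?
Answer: 14448500944/41 ≈ 3.5240e+8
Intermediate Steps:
Y(z, S) = (-25 + S)/(146 + z) (Y(z, S) = (S - 5*5)/(z + 146) = (S - 25)/(146 + z) = (-25 + S)/(146 + z))
(Y(-187, -1) + 45606)*(-6755 + 14482) = ((-25 - 1)/(146 - 187) + 45606)*(-6755 + 14482) = (-26/(-41) + 45606)*7727 = (-1/41*(-26) + 45606)*7727 = (26/41 + 45606)*7727 = (1869872/41)*7727 = 14448500944/41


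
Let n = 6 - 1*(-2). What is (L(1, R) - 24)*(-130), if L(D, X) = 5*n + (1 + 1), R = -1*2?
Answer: -2340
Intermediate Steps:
R = -2
n = 8 (n = 6 + 2 = 8)
L(D, X) = 42 (L(D, X) = 5*8 + (1 + 1) = 40 + 2 = 42)
(L(1, R) - 24)*(-130) = (42 - 24)*(-130) = 18*(-130) = -2340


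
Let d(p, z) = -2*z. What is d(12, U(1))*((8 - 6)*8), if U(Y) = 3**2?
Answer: -288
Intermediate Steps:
U(Y) = 9
d(12, U(1))*((8 - 6)*8) = (-2*9)*((8 - 6)*8) = -36*8 = -18*16 = -288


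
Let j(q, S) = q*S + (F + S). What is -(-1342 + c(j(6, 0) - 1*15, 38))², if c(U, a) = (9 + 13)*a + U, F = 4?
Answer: -267289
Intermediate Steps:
j(q, S) = 4 + S + S*q (j(q, S) = q*S + (4 + S) = S*q + (4 + S) = 4 + S + S*q)
c(U, a) = U + 22*a (c(U, a) = 22*a + U = U + 22*a)
-(-1342 + c(j(6, 0) - 1*15, 38))² = -(-1342 + (((4 + 0 + 0*6) - 1*15) + 22*38))² = -(-1342 + (((4 + 0 + 0) - 15) + 836))² = -(-1342 + ((4 - 15) + 836))² = -(-1342 + (-11 + 836))² = -(-1342 + 825)² = -1*(-517)² = -1*267289 = -267289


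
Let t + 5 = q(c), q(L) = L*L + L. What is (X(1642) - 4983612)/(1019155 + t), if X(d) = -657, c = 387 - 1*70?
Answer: -4984269/1119956 ≈ -4.4504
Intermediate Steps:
c = 317 (c = 387 - 70 = 317)
q(L) = L + L² (q(L) = L² + L = L + L²)
t = 100801 (t = -5 + 317*(1 + 317) = -5 + 317*318 = -5 + 100806 = 100801)
(X(1642) - 4983612)/(1019155 + t) = (-657 - 4983612)/(1019155 + 100801) = -4984269/1119956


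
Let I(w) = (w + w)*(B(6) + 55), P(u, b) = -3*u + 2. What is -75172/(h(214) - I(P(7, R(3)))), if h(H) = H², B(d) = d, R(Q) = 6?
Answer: -37586/24057 ≈ -1.5624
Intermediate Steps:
P(u, b) = 2 - 3*u
I(w) = 122*w (I(w) = (w + w)*(6 + 55) = (2*w)*61 = 122*w)
-75172/(h(214) - I(P(7, R(3)))) = -75172/(214² - 122*(2 - 3*7)) = -75172/(45796 - 122*(2 - 21)) = -75172/(45796 - 122*(-19)) = -75172/(45796 - 1*(-2318)) = -75172/(45796 + 2318) = -75172/48114 = -75172*1/48114 = -37586/24057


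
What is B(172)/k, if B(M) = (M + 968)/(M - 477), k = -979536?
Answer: 19/4979308 ≈ 3.8158e-6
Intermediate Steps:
B(M) = (968 + M)/(-477 + M)
B(172)/k = ((968 + 172)/(-477 + 172))/(-979536) = (1140/(-305))*(-1/979536) = -1/305*1140*(-1/979536) = -228/61*(-1/979536) = 19/4979308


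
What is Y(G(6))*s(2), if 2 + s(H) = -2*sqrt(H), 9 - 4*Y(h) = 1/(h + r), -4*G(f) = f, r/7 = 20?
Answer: -2491/554 - 2491*sqrt(2)/554 ≈ -10.855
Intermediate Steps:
r = 140 (r = 7*20 = 140)
G(f) = -f/4
Y(h) = 9/4 - 1/(4*(140 + h)) (Y(h) = 9/4 - 1/(4*(h + 140)) = 9/4 - 1/(4*(140 + h)))
s(H) = -2 - 2*sqrt(H)
Y(G(6))*s(2) = ((1259 + 9*(-1/4*6))/(4*(140 - 1/4*6)))*(-2 - 2*sqrt(2)) = ((1259 + 9*(-3/2))/(4*(140 - 3/2)))*(-2 - 2*sqrt(2)) = ((1259 - 27/2)/(4*(277/2)))*(-2 - 2*sqrt(2)) = ((1/4)*(2/277)*(2491/2))*(-2 - 2*sqrt(2)) = 2491*(-2 - 2*sqrt(2))/1108 = -2491/554 - 2491*sqrt(2)/554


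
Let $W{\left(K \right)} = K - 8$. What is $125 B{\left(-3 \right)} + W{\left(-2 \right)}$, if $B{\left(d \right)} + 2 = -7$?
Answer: $-1135$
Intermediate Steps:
$B{\left(d \right)} = -9$ ($B{\left(d \right)} = -2 - 7 = -9$)
$W{\left(K \right)} = -8 + K$
$125 B{\left(-3 \right)} + W{\left(-2 \right)} = 125 \left(-9\right) - 10 = -1125 - 10 = -1135$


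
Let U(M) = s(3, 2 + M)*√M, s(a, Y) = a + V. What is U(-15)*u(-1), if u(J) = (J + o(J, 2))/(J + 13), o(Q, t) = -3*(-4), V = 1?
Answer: 11*I*√15/3 ≈ 14.201*I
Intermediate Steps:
o(Q, t) = 12
u(J) = (12 + J)/(13 + J) (u(J) = (J + 12)/(J + 13) = (12 + J)/(13 + J))
s(a, Y) = 1 + a (s(a, Y) = a + 1 = 1 + a)
U(M) = 4*√M (U(M) = (1 + 3)*√M = 4*√M)
U(-15)*u(-1) = (4*√(-15))*((12 - 1)/(13 - 1)) = (4*(I*√15))*(11/12) = (4*I*√15)*((1/12)*11) = (4*I*√15)*(11/12) = 11*I*√15/3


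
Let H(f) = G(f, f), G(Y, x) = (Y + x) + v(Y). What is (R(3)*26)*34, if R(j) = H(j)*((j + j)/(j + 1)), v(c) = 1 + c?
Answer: 13260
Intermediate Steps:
G(Y, x) = 1 + x + 2*Y (G(Y, x) = (Y + x) + (1 + Y) = 1 + x + 2*Y)
H(f) = 1 + 3*f (H(f) = 1 + f + 2*f = 1 + 3*f)
R(j) = 2*j*(1 + 3*j)/(1 + j) (R(j) = (1 + 3*j)*((j + j)/(j + 1)) = (1 + 3*j)*((2*j)/(1 + j)) = (1 + 3*j)*(2*j/(1 + j)) = 2*j*(1 + 3*j)/(1 + j))
(R(3)*26)*34 = ((2*3*(1 + 3*3)/(1 + 3))*26)*34 = ((2*3*(1 + 9)/4)*26)*34 = ((2*3*(¼)*10)*26)*34 = (15*26)*34 = 390*34 = 13260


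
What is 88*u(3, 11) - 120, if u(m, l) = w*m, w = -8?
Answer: -2232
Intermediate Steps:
u(m, l) = -8*m
88*u(3, 11) - 120 = 88*(-8*3) - 120 = 88*(-24) - 120 = -2112 - 120 = -2232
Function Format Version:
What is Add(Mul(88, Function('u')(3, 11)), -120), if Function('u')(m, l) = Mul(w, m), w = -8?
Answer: -2232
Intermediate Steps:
Function('u')(m, l) = Mul(-8, m)
Add(Mul(88, Function('u')(3, 11)), -120) = Add(Mul(88, Mul(-8, 3)), -120) = Add(Mul(88, -24), -120) = Add(-2112, -120) = -2232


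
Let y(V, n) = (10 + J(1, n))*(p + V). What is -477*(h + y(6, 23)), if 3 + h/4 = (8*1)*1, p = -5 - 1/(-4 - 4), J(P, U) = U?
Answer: -217989/8 ≈ -27249.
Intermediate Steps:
p = -39/8 (p = -5 - 1/(-8) = -5 - 1*(-⅛) = -5 + ⅛ = -39/8 ≈ -4.8750)
h = 20 (h = -12 + 4*((8*1)*1) = -12 + 4*(8*1) = -12 + 4*8 = -12 + 32 = 20)
y(V, n) = (10 + n)*(-39/8 + V)
-477*(h + y(6, 23)) = -477*(20 + (-195/4 + 10*6 - 39/8*23 + 6*23)) = -477*(20 + (-195/4 + 60 - 897/8 + 138)) = -477*(20 + 297/8) = -477*457/8 = -217989/8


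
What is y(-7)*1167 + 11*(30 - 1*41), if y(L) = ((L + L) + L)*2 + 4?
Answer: -44467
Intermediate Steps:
y(L) = 4 + 6*L (y(L) = (2*L + L)*2 + 4 = (3*L)*2 + 4 = 6*L + 4 = 4 + 6*L)
y(-7)*1167 + 11*(30 - 1*41) = (4 + 6*(-7))*1167 + 11*(30 - 1*41) = (4 - 42)*1167 + 11*(30 - 41) = -38*1167 + 11*(-11) = -44346 - 121 = -44467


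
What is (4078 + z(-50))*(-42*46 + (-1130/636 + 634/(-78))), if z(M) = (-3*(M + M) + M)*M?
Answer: 11268404395/689 ≈ 1.6355e+7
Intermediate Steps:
z(M) = -5*M² (z(M) = (-6*M + M)*M = (-5*M)*M = -5*M²)
(4078 + z(-50))*(-42*46 + (-1130/636 + 634/(-78))) = (4078 - 5*(-50)²)*(-42*46 + (-1130/636 + 634/(-78))) = (4078 - 5*2500)*(-1932 + (-1130*1/636 + 634*(-1/78))) = (4078 - 12500)*(-1932 + (-565/318 - 317/39)) = -8422*(-1932 - 13649/1378) = -8422*(-2675945/1378) = 11268404395/689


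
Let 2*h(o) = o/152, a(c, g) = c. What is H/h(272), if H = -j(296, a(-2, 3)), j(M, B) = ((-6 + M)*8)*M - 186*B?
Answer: -13054748/17 ≈ -7.6793e+5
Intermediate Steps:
h(o) = o/304 (h(o) = (o/152)/2 = o/304)
j(M, B) = -186*B + M*(-48 + 8*M) (j(M, B) = (-48 + 8*M)*M - 186*B = M*(-48 + 8*M) - 186*B = -186*B + M*(-48 + 8*M))
H = -687092 (H = -(-186*(-2) - 48*296 + 8*296**2) = -(372 - 14208 + 8*87616) = -(372 - 14208 + 700928) = -1*687092 = -687092)
H/h(272) = -687092/((1/304)*272) = -687092/17/19 = -687092*19/17 = -13054748/17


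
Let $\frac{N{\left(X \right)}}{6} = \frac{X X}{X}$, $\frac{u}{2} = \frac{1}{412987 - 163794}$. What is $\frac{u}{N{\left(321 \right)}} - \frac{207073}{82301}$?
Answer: $- \frac{49691899749406}{19750006268559} \approx -2.516$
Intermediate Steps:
$u = \frac{2}{249193}$ ($u = \frac{2}{412987 - 163794} = \frac{2}{249193} \approx 8.0259 \cdot 10^{-6}$)
$N{\left(X \right)} = 6 X$ ($N{\left(X \right)} = 6 \frac{X X}{X} = 6 \frac{X^{2}}{X} = 6 X$)
$\frac{u}{N{\left(321 \right)}} - \frac{207073}{82301} = \frac{2}{249193 \cdot 6 \cdot 321} - \frac{207073}{82301} = \frac{2}{249193 \cdot 1926} - \frac{207073}{82301} = \frac{2}{249193} \cdot \frac{1}{1926} - \frac{207073}{82301} = \frac{1}{239972859} - \frac{207073}{82301} = - \frac{49691899749406}{19750006268559}$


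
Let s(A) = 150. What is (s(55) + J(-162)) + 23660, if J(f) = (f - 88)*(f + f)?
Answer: 104810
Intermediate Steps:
J(f) = 2*f*(-88 + f) (J(f) = (-88 + f)*(2*f) = 2*f*(-88 + f))
(s(55) + J(-162)) + 23660 = (150 + 2*(-162)*(-88 - 162)) + 23660 = (150 + 2*(-162)*(-250)) + 23660 = (150 + 81000) + 23660 = 81150 + 23660 = 104810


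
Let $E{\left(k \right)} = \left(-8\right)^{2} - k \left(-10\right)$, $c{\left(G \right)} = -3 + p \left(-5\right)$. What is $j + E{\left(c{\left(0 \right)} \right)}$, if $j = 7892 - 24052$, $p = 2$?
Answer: $-16226$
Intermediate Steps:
$c{\left(G \right)} = -13$ ($c{\left(G \right)} = -3 + 2 \left(-5\right) = -3 - 10 = -13$)
$E{\left(k \right)} = 64 + 10 k$ ($E{\left(k \right)} = 64 - - 10 k = 64 + 10 k$)
$j = -16160$ ($j = 7892 - 24052 = -16160$)
$j + E{\left(c{\left(0 \right)} \right)} = -16160 + \left(64 + 10 \left(-13\right)\right) = -16160 + \left(64 - 130\right) = -16160 - 66 = -16226$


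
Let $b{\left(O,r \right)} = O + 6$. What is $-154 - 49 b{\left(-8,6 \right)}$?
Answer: $-56$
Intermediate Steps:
$b{\left(O,r \right)} = 6 + O$
$-154 - 49 b{\left(-8,6 \right)} = -154 - 49 \left(6 - 8\right) = -154 - -98 = -154 + 98 = -56$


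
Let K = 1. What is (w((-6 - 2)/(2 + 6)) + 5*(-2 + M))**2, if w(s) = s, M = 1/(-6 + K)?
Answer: 144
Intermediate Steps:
M = -1/5 (M = 1/(-6 + 1) = 1/(-5) = -1/5 ≈ -0.20000)
(w((-6 - 2)/(2 + 6)) + 5*(-2 + M))**2 = ((-6 - 2)/(2 + 6) + 5*(-2 - 1/5))**2 = (-8/8 + 5*(-11/5))**2 = (-8*1/8 - 11)**2 = (-1 - 11)**2 = (-12)**2 = 144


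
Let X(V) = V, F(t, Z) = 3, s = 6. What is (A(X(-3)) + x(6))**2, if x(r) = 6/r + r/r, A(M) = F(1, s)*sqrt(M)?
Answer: -23 + 12*I*sqrt(3) ≈ -23.0 + 20.785*I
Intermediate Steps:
A(M) = 3*sqrt(M)
x(r) = 1 + 6/r (x(r) = 6/r + 1 = 1 + 6/r)
(A(X(-3)) + x(6))**2 = (3*sqrt(-3) + (6 + 6)/6)**2 = (3*(I*sqrt(3)) + (1/6)*12)**2 = (3*I*sqrt(3) + 2)**2 = (2 + 3*I*sqrt(3))**2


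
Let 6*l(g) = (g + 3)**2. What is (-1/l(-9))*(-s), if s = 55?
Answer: 55/6 ≈ 9.1667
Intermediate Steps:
l(g) = (3 + g)**2/6 (l(g) = (g + 3)**2/6 = (3 + g)**2/6)
(-1/l(-9))*(-s) = (-1/((3 - 9)**2/6))*(-1*55) = -1/((1/6)*(-6)**2)*(-55) = -1/((1/6)*36)*(-55) = -1/6*(-55) = 55/6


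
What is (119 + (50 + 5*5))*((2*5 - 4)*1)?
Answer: 1164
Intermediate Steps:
(119 + (50 + 5*5))*((2*5 - 4)*1) = (119 + (50 + 25))*((10 - 4)*1) = (119 + 75)*(6*1) = 194*6 = 1164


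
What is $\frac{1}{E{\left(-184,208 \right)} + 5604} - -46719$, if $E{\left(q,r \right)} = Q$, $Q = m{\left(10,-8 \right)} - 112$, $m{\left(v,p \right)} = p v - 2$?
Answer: $\frac{252749791}{5410} \approx 46719.0$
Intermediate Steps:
$m{\left(v,p \right)} = -2 + p v$
$Q = -194$ ($Q = \left(-2 - 80\right) - 112 = -82 - 112 = -194$)
$E{\left(q,r \right)} = -194$
$\frac{1}{E{\left(-184,208 \right)} + 5604} - -46719 = \frac{1}{-194 + 5604} - -46719 = \frac{1}{5410} + 46719 = \frac{252749791}{5410}$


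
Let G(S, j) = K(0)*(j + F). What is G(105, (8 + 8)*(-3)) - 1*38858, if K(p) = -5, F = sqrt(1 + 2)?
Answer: -38618 - 5*sqrt(3) ≈ -38627.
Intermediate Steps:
F = sqrt(3) ≈ 1.7320
G(S, j) = -5*j - 5*sqrt(3) (G(S, j) = -5*(j + sqrt(3)) = -5*j - 5*sqrt(3))
G(105, (8 + 8)*(-3)) - 1*38858 = (-5*(8 + 8)*(-3) - 5*sqrt(3)) - 1*38858 = (-80*(-3) - 5*sqrt(3)) - 38858 = (-5*(-48) - 5*sqrt(3)) - 38858 = (240 - 5*sqrt(3)) - 38858 = -38618 - 5*sqrt(3)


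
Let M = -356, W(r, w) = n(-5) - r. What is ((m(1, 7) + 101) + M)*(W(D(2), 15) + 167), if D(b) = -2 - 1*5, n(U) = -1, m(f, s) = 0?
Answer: -44115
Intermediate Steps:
D(b) = -7 (D(b) = -2 - 5 = -7)
W(r, w) = -1 - r
((m(1, 7) + 101) + M)*(W(D(2), 15) + 167) = ((0 + 101) - 356)*((-1 - 1*(-7)) + 167) = (101 - 356)*((-1 + 7) + 167) = -255*(6 + 167) = -255*173 = -44115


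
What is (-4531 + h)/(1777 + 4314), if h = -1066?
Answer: -5597/6091 ≈ -0.91890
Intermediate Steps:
(-4531 + h)/(1777 + 4314) = (-4531 - 1066)/(1777 + 4314) = -5597/6091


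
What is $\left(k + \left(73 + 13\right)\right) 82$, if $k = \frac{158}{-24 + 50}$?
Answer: $\frac{98154}{13} \approx 7550.3$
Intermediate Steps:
$k = \frac{79}{13}$ ($k = \frac{158}{26} = 158 \cdot \frac{1}{26} = \frac{79}{13} \approx 6.0769$)
$\left(k + \left(73 + 13\right)\right) 82 = \left(\frac{79}{13} + \left(73 + 13\right)\right) 82 = \left(\frac{79}{13} + 86\right) 82 = \frac{1197}{13} \cdot 82 = \frac{98154}{13}$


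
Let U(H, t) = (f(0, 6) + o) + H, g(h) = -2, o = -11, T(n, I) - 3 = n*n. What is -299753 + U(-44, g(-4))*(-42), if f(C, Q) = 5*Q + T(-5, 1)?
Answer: -299879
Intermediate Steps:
T(n, I) = 3 + n² (T(n, I) = 3 + n*n = 3 + n²)
f(C, Q) = 28 + 5*Q (f(C, Q) = 5*Q + (3 + (-5)²) = 5*Q + (3 + 25) = 5*Q + 28 = 28 + 5*Q)
U(H, t) = 47 + H (U(H, t) = ((28 + 5*6) - 11) + H = ((28 + 30) - 11) + H = (58 - 11) + H = 47 + H)
-299753 + U(-44, g(-4))*(-42) = -299753 + (47 - 44)*(-42) = -299753 + 3*(-42) = -299753 - 126 = -299879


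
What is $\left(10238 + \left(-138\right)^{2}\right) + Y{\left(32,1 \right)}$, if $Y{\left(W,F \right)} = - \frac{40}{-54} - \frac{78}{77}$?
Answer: $\frac{60876712}{2079} \approx 29282.0$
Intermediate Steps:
$Y{\left(W,F \right)} = - \frac{566}{2079}$ ($Y{\left(W,F \right)} = \left(-40\right) \left(- \frac{1}{54}\right) - \frac{78}{77} = \frac{20}{27} - \frac{78}{77} = - \frac{566}{2079}$)
$\left(10238 + \left(-138\right)^{2}\right) + Y{\left(32,1 \right)} = \left(10238 + \left(-138\right)^{2}\right) - \frac{566}{2079} = \left(10238 + 19044\right) - \frac{566}{2079} = 29282 - \frac{566}{2079} = \frac{60876712}{2079}$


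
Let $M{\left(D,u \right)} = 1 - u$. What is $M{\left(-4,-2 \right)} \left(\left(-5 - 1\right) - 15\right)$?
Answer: $-63$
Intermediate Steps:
$M{\left(-4,-2 \right)} \left(\left(-5 - 1\right) - 15\right) = \left(1 - -2\right) \left(\left(-5 - 1\right) - 15\right) = \left(1 + 2\right) \left(\left(-5 - 1\right) - 15\right) = 3 \left(-6 - 15\right) = 3 \left(-21\right) = -63$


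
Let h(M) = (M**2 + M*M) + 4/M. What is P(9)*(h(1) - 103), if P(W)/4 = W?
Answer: -3492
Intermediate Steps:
h(M) = 2*M**2 + 4/M (h(M) = (M**2 + M**2) + 4/M = 2*M**2 + 4/M)
P(W) = 4*W
P(9)*(h(1) - 103) = (4*9)*(2*(2 + 1**3)/1 - 103) = 36*(2*1*(2 + 1) - 103) = 36*(2*1*3 - 103) = 36*(6 - 103) = 36*(-97) = -3492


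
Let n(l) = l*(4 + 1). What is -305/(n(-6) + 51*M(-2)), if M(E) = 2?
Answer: -305/72 ≈ -4.2361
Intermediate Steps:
n(l) = 5*l (n(l) = l*5 = 5*l)
-305/(n(-6) + 51*M(-2)) = -305/(5*(-6) + 51*2) = -305/(-30 + 102) = -305/72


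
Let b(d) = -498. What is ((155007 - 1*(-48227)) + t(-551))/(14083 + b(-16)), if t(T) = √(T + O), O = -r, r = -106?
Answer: 203234/13585 + I*√445/13585 ≈ 14.96 + 0.0015528*I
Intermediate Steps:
O = 106 (O = -1*(-106) = 106)
t(T) = √(106 + T) (t(T) = √(T + 106) = √(106 + T))
((155007 - 1*(-48227)) + t(-551))/(14083 + b(-16)) = ((155007 - 1*(-48227)) + √(106 - 551))/(14083 - 498) = ((155007 + 48227) + √(-445))/13585 = (203234 + I*√445)*(1/13585) = 203234/13585 + I*√445/13585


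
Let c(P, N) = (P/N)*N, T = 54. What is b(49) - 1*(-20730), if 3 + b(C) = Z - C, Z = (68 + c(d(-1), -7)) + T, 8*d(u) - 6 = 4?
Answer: 83205/4 ≈ 20801.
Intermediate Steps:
d(u) = 5/4 (d(u) = 3/4 + (1/8)*4 = 3/4 + 1/2 = 5/4)
c(P, N) = P
Z = 493/4 (Z = (68 + 5/4) + 54 = 277/4 + 54 = 493/4 ≈ 123.25)
b(C) = 481/4 - C (b(C) = -3 + (493/4 - C) = 481/4 - C)
b(49) - 1*(-20730) = (481/4 - 1*49) - 1*(-20730) = (481/4 - 49) + 20730 = 285/4 + 20730 = 83205/4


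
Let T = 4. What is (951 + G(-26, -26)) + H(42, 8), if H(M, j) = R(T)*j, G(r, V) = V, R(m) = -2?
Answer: 909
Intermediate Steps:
H(M, j) = -2*j
(951 + G(-26, -26)) + H(42, 8) = (951 - 26) - 2*8 = 925 - 16 = 909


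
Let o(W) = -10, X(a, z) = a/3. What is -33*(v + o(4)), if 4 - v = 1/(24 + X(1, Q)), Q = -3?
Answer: 14553/73 ≈ 199.36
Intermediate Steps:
X(a, z) = a/3 (X(a, z) = a*(⅓) = a/3)
v = 289/73 (v = 4 - 1/(24 + (⅓)*1) = 4 - 1/(24 + ⅓) = 4 - 1/73/3 = 4 - 1*3/73 = 4 - 3/73 = 289/73 ≈ 3.9589)
-33*(v + o(4)) = -33*(289/73 - 10) = -33*(-441/73) = 14553/73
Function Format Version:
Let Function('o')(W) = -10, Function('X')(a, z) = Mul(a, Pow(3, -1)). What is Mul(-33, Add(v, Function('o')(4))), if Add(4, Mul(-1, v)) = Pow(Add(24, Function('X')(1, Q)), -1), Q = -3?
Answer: Rational(14553, 73) ≈ 199.36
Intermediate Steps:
Function('X')(a, z) = Mul(Rational(1, 3), a) (Function('X')(a, z) = Mul(a, Rational(1, 3)) = Mul(Rational(1, 3), a))
v = Rational(289, 73) (v = Add(4, Mul(-1, Pow(Add(24, Mul(Rational(1, 3), 1)), -1))) = Add(4, Mul(-1, Pow(Add(24, Rational(1, 3)), -1))) = Add(4, Mul(-1, Pow(Rational(73, 3), -1))) = Add(4, Mul(-1, Rational(3, 73))) = Add(4, Rational(-3, 73)) = Rational(289, 73) ≈ 3.9589)
Mul(-33, Add(v, Function('o')(4))) = Mul(-33, Add(Rational(289, 73), -10)) = Mul(-33, Rational(-441, 73)) = Rational(14553, 73)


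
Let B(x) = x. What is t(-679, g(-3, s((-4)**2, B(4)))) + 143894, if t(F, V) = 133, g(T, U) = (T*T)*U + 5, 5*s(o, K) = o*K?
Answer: 144027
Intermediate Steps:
s(o, K) = K*o/5 (s(o, K) = (o*K)/5 = (K*o)/5 = K*o/5)
g(T, U) = 5 + U*T**2 (g(T, U) = T**2*U + 5 = U*T**2 + 5 = 5 + U*T**2)
t(-679, g(-3, s((-4)**2, B(4)))) + 143894 = 133 + 143894 = 144027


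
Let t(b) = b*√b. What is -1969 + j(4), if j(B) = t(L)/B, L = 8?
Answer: -1969 + 4*√2 ≈ -1963.3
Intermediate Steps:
t(b) = b^(3/2)
j(B) = 16*√2/B (j(B) = 8^(3/2)/B = (16*√2)/B = 16*√2/B)
-1969 + j(4) = -1969 + 16*√2/4 = -1969 + 16*√2*(¼) = -1969 + 4*√2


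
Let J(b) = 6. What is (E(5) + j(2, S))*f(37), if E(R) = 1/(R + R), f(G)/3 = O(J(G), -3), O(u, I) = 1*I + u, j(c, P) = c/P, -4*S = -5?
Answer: 153/10 ≈ 15.300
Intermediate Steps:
S = 5/4 (S = -¼*(-5) = 5/4 ≈ 1.2500)
O(u, I) = I + u
f(G) = 9 (f(G) = 3*(-3 + 6) = 3*3 = 9)
E(R) = 1/(2*R)
(E(5) + j(2, S))*f(37) = ((½)/5 + 2/(5/4))*9 = ((½)*(⅕) + 2*(⅘))*9 = (⅒ + 8/5)*9 = (17/10)*9 = 153/10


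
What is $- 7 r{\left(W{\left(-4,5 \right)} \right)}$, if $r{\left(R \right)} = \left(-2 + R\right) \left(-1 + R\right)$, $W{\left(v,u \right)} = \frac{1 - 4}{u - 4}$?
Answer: $-140$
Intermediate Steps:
$W{\left(v,u \right)} = - \frac{3}{-4 + u}$
$r{\left(R \right)} = \left(-1 + R\right) \left(-2 + R\right)$
$- 7 r{\left(W{\left(-4,5 \right)} \right)} = - 7 \left(2 + \left(- \frac{3}{-4 + 5}\right)^{2} - 3 \left(- \frac{3}{-4 + 5}\right)\right) = - 7 \left(2 + \left(- \frac{3}{1}\right)^{2} - 3 \left(- \frac{3}{1}\right)\right) = - 7 \left(2 + \left(\left(-3\right) 1\right)^{2} - 3 \left(\left(-3\right) 1\right)\right) = - 7 \left(2 + \left(-3\right)^{2} - -9\right) = - 7 \left(2 + 9 + 9\right) = \left(-7\right) 20 = -140$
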